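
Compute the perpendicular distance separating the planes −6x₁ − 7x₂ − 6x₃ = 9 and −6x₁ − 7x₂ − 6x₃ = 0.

With common normal n = (−6, −7, −6) (|n| = 11), the distance is |9 − 0|/|n| = 9/11.

9/11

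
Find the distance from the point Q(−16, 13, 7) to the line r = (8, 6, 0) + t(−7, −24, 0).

√674

Direction vector d = (−7, −24, 0).
AP = (−24, 7, 7); AP·d = 0, |AP|² = 674, |d|² = 625.
distance² = |AP|² − (AP·d)²/|d|² = 674 − 0/625 = 674, so the distance is √674.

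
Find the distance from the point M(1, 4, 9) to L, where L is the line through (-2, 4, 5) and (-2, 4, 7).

A direction vector is d = (0, 0, 2).
AP = (3, 0, 4); AP·d = 8, |AP|² = 25, |d|² = 4.
distance² = |AP|² − (AP·d)²/|d|² = 25 − 64/4 = 9, so the distance is 3.

3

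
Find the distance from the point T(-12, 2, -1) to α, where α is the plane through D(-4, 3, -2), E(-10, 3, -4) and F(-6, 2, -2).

DE = (-6, 0, -2) and DF = (-2, -1, 0), so a normal is n = DE × DF = (-2, 4, 6).
Then n·(-12, 2, -1) - 8 = 18.
|n| = √(4 + 16 + 36) = 2√14, so the distance is |18|/(2√14) = 9√14/14.

9√14/14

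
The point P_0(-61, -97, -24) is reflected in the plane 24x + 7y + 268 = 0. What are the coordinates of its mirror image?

With n = (24, 7, 0), the signed offset is (n·P_0 − (-268))/|n|² = -1875/625 = -3.
P_0' = P_0 − 2t·n = (-61, -97, -24) − (-6)·(24, 7, 0) = (83, -55, -24).

(83, -55, -24)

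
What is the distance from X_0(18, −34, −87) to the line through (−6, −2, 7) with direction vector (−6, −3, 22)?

Direction vector d = (−6, −3, 22).
AP = (24, −32, −94); AP·d = -2116, |AP|² = 10436, |d|² = 529.
distance² = |AP|² − (AP·d)²/|d|² = 10436 − 4477456/529 = 1972, so the distance is 2√493.

2√493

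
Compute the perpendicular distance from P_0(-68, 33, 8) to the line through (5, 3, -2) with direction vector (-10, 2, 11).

Direction vector d = (-10, 2, 11).
AP = (-73, 30, 10); AP·d = 900, |AP|² = 6329, |d|² = 225.
distance² = |AP|² − (AP·d)²/|d|² = 6329 − 810000/225 = 2729, so the distance is √2729.

√2729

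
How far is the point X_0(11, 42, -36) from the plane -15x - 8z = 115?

8/17

n = (-15, 0, -8); n·P − 115 = 8; |n| = 17; distance = 8/17.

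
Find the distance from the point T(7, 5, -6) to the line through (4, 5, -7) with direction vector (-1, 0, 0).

Direction vector d = (-1, 0, 0).
AP = (3, 0, 1); AP·d = -3, |AP|² = 10, |d|² = 1.
distance² = |AP|² − (AP·d)²/|d|² = 10 − 9/1 = 1, so the distance is 1.

1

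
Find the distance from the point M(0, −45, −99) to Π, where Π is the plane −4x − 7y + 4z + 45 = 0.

Normal vector n = (−4, −7, 4), and n·(0, −45, −99) − (−45) = −36.
|n| = √(16 + 49 + 16) = 9, so the distance is |-36|/9 = 4.

4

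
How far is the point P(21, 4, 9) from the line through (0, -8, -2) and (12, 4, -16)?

A direction vector is d = (12, 12, -14).
AP = (21, 12, 11), and AP × d = (-300, 426, 108).
|AP × d|² = 283140 and |d|² = 484, so the distance is √(283140/484) = √585 = 3√65.

3√65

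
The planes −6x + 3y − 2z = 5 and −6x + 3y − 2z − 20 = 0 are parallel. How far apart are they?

With common normal n = (−6, 3, −2) (|n| = 7), the distance is |5 − 20|/|n| = 15/7.

15/7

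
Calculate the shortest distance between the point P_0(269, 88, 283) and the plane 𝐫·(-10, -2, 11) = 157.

6

d = |(-10)·269 + (-2)·88 + 11·283 − 157| / √(100 + 4 + 121) = |90| / 15 = 6.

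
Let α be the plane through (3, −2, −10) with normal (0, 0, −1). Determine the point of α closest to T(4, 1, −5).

(4, 1, -10)

The perpendicular from T has direction n = (0, 0, −1): r = (4, 1, −5) + μ(0, 0, −1).
Substitute into the plane: n·(T + μn) = 10 gives 5 + 1μ = 10, so μ = 5.
Foot = (4, 1, −5) + 5·(0, 0, −1) = (4, 1, −10).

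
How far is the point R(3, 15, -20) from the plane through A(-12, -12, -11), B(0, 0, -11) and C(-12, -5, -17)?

9/11

AB = (12, 12, 0) and AC = (0, 7, -6), so a normal is n = AB × AC = (-72, 72, 84).
n = (-72, 72, 84); n·P − (-924) = 108; |n| = 132; distance = 108/132 = 9/11.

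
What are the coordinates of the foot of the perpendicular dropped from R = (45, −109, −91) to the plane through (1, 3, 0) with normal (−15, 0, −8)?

n = (−15, 0, −8), |n|² = 289, and n·R − (-15) = 68.
t = 68/289 = 4/17, so the foot is R − t·n = (45, −109, −91) − (4/17)·(−15, 0, −8) = (825/17, −109, −1515/17).

(825/17, -109, -1515/17)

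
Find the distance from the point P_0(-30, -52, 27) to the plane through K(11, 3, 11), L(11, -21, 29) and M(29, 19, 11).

KL = (0, -24, 18) and KM = (18, 16, 0), so a normal is n = KL × KM = (-288, 324, 432).
Then n·(-30, -52, 27) - 2556 = 900.
|n| = √(82944 + 104976 + 186624) = 612, so the distance is |900|/612 = 25/17.

25/17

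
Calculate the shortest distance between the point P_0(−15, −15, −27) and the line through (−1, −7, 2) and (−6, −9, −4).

A direction vector is d = (−5, −2, −6).
AP = (−14, −8, −29); AP·d = 260, |AP|² = 1101, |d|² = 65.
distance² = |AP|² − (AP·d)²/|d|² = 1101 − 67600/65 = 61, so the distance is √61.

√61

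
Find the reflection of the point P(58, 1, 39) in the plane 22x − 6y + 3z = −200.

(-74, 37, 21)

n = (22, −6, 3), |n|² = 529, n·P − (-200) = 1587, so t = 1587/529 = 3.
Foot F = P − 3·n = (−8, 19, 30); the reflection is 2F − P = (−74, 37, 21).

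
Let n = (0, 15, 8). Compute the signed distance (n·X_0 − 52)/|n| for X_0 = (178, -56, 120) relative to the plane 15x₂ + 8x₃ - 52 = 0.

n·X_0 − 52 = 68.
|n| = 17, so the signed distance is 68/17 = 4.

4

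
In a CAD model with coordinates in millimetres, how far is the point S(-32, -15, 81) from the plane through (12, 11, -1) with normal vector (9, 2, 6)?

The plane has equation n·(r − (12, 11, -1)) = 0, i.e. n·r = 124.
d = |9·(-32) + 2·(-15) + 6·81 − 124| / √(81 + 4 + 36) = |44| / 11 = 4.

4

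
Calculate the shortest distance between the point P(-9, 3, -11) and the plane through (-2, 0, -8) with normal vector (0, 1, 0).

3

The plane has equation n·(r − (-2, 0, -8)) = 0, i.e. n·r = 0.
Then n·(-9, 3, -11) - 0 = 3.
|n| = √(0 + 1 + 0) = 1, so the distance is |3|/1 = 3.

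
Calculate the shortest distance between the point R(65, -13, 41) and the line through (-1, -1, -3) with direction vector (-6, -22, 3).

2√1609

Direction vector d = (-6, -22, 3).
AP = (66, -12, 44), and AP × d = (932, -462, -1524).
|AP × d|² = 3404644 and |d|² = 529, so the distance is √(3404644/529) = √6436 = 2√1609.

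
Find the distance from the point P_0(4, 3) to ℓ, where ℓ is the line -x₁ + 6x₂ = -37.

d = |(-1)·4 + 6·3 − (-37)| / √(1 + 36) = |51|/√37 = 51√37/37.

51/√37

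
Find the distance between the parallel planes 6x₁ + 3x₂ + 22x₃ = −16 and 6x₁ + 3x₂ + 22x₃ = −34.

Both planes have normal n = (6, 3, 22), |n| = 23. Any point on the first plane is at distance |(-34) − (-16)|/|n| = 18/23 from the second.

18/23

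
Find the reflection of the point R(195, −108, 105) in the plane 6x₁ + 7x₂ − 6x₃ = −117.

(2253/11, -1062/11, 1047/11)

n = (6, 7, −6), |n|² = 121, n·R − (-117) = -99, so t = -99/121 = -9/11.
Foot F = R − (-9/11)·n = (2199/11, −1125/11, 1101/11); the reflection is 2F − R = (2253/11, −1062/11, 1047/11).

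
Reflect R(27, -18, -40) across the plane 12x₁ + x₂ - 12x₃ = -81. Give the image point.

(-45, -24, 32)

n = (12, 1, -12), |n|² = 289, n·R − (-81) = 867, so t = 867/289 = 3.
Foot F = R − 3·n = (-9, -21, -4); the reflection is 2F − R = (-45, -24, 32).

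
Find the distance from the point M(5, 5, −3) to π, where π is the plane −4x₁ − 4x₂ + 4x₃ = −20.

Normal vector n = (−4, −4, 4), and n·(5, 5, −3) − (−20) = −32.
|n| = √(16 + 16 + 16) = 4√3, so the distance is |-32|/(4√3) = 8/√3.

8√3/3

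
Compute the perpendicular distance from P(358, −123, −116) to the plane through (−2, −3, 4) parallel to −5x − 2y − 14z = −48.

Parallel planes share the normal n = (−5, −2, −14); since (−2, −3, 4) lies on the plane, its equation is −5x − 2y − 14z = -40.
Then n·(358, −123, −116) − (−40) = 120.
|n| = √(25 + 4 + 196) = 15, so the distance is |120|/15 = 8.

8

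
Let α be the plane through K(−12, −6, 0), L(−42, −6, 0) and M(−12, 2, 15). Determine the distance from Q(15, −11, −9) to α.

KL = (−30, 0, 0) and KM = (0, 8, 15), so a normal is n = KL × KM = (0, 450, −240).
n = (0, 450, −240); n·P − (-2700) = -90; |n| = 510; distance = 90/510 = 3/17.

3/17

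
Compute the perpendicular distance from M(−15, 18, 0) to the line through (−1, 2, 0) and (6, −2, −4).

A direction vector is d = (7, −4, −4).
AP = (−14, 16, 0), and AP × d = (−64, −56, −56).
|AP × d|² = 10368 and |d|² = 81, so the distance is √(10368/81) = √128 = 8√2.

8√2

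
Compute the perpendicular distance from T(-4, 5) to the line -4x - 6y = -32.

9/√13

The normal to the line is n = (-4, -6) with |n| = 2√13.
|n·T − (-32)| = |-14 − (-32)| = 18, so the distance is 18/(2√13) = 9√13/13.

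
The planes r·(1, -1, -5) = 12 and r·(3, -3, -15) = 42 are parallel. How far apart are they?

Divide the second equation by 3 to match normals: x₁ - x₂ - 5x₃ = 14.
With common normal n = (1, -1, -5) (|n| = 3√3), the distance is |12 − 14|/|n| = 2/(3√3) = 2√3/9.

2/(3√3)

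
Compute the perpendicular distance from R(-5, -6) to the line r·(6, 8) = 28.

d = |6·(-5) + 8·(-6) − 28| / √(36 + 64) = |-106|/10 = 53/5.

53/5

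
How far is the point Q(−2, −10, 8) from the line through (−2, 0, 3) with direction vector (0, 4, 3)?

10

Direction vector d = (0, 4, 3).
AP = (0, −10, 5); AP·d = -25, |AP|² = 125, |d|² = 25.
distance² = |AP|² − (AP·d)²/|d|² = 125 − 625/25 = 100, so the distance is 10.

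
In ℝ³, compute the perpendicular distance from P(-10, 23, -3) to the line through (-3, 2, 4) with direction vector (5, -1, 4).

Direction vector d = (5, -1, 4).
AP = (-7, 21, -7); AP·d = -84, |AP|² = 539, |d|² = 42.
distance² = |AP|² − (AP·d)²/|d|² = 539 − 7056/42 = 371, so the distance is √371.

√371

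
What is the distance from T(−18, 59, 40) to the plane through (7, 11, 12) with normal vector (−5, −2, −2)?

27/√33

The plane has equation n·(r − (7, 11, 12)) = 0, i.e. n·r = -81.
Then n·(−18, 59, 40) − (−81) = −27.
|n| = √(25 + 4 + 4) = √33, so the distance is |-27|/√33 = 9√33/11.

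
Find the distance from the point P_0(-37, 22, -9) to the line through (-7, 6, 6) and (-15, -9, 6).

A direction vector is d = (-8, -15, 0).
AP = (-30, 16, -15), and AP × d = (-225, 120, 578).
|AP × d|² = 399109 and |d|² = 289, so the distance is √(399109/289) = √1381.

√1381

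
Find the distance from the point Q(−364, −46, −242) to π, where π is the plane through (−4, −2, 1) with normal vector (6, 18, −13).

The plane has equation n·(r − (−4, −2, 1)) = 0, i.e. n·r = -73.
n = (6, 18, −13); n·P − (-73) = 207; |n| = 23; distance = 207/23 = 9.

9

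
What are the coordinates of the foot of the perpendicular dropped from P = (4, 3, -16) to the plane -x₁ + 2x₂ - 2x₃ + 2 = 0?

(8, -5, -8)

The perpendicular from P has direction n = (-1, 2, -2): r = (4, 3, -16) + λ(-1, 2, -2).
Substitute into the plane: n·(P + λn) = -2 gives 34 + 9λ = -2, so λ = -4.
Foot = (4, 3, -16) + (-4)·(-1, 2, -2) = (8, -5, -8).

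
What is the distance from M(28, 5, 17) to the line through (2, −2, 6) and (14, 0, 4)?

A direction vector is d = (12, 2, −2).
AP = (26, 7, 11); AP·d = 304, |AP|² = 846, |d|² = 152.
distance² = |AP|² − (AP·d)²/|d|² = 846 − 92416/152 = 238, so the distance is √238.

√238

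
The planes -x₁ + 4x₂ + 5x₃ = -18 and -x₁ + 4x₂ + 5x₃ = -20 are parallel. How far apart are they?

2/√42

With common normal n = (-1, 4, 5) (|n| = √42), the distance is |(-18) − (-20)|/|n| = 2/√42 = √42/21.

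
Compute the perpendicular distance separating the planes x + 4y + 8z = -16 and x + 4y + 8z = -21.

5/9

Both planes have normal n = (1, 4, 8), |n| = 9. Any point on the first plane is at distance |(-21) − (-16)|/|n| = 5/9 from the second.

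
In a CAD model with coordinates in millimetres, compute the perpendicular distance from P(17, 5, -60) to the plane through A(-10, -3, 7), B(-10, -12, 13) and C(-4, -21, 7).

AB = (0, -9, 6) and AC = (6, -18, 0), so a normal is n = AB × AC = (108, 36, 54).
Then n·(17, 5, -60) - (-810) = -414.
|n| = √(11664 + 1296 + 2916) = 126, so the distance is |-414|/126 = 23/7.

23/7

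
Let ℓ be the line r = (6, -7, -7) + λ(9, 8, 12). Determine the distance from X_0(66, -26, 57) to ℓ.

Direction vector d = (9, 8, 12).
AP = (60, -19, 64), and AP × d = (-740, -144, 651).
|AP × d|² = 992137 and |d|² = 289, so the distance is √(992137/289) = √3433.

√3433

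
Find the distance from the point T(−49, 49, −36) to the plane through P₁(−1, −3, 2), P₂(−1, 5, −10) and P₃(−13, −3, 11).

P₁P₂ = (0, 8, −12) and P₁P₃ = (−12, 0, 9), so a normal is n = P₁P₂ × P₁P₃ = (72, 144, 96).
n = (72, 144, 96); n·P − (-312) = 384; |n| = 24√61; distance = 384/(24√61) = 16√61/61.

16/√61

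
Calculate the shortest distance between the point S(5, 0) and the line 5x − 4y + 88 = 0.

d = |5·5 + (-4)·0 − (-88)| / √(25 + 16) = |113|/√41 = 113√41/41.

113√41/41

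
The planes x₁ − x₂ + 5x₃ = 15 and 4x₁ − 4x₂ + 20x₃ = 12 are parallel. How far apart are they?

Divide the second equation by 4 to match normals: x₁ − x₂ + 5x₃ = 3.
With common normal n = (1, −1, 5) (|n| = 3√3), the distance is |15 − 3|/|n| = 12/(3√3) = 4√3/3.

4/√3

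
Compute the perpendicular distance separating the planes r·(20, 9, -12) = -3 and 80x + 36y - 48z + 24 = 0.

Divide the second equation by 4 to match normals: 20x + 9y - 12z = -6.
Both planes have normal n = (20, 9, -12), |n| = 25. Any point on the first plane is at distance |(-6) − (-3)|/|n| = 3/25 from the second.

3/25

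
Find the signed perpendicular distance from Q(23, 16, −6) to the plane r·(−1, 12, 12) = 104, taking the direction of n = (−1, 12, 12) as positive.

n·Q − 104 = -7.
|n| = 17, so the signed distance is -7/17.

-7/17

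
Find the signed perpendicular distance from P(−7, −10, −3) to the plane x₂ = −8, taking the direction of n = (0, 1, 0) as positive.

n·P − (-8) = -2.
|n| = 1, so the signed distance is -2/1 = -2.

-2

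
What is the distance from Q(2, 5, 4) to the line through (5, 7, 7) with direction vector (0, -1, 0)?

Direction vector d = (0, -1, 0).
AP = (-3, -2, -3); AP·d = 2, |AP|² = 22, |d|² = 1.
distance² = |AP|² − (AP·d)²/|d|² = 22 − 4/1 = 18, so the distance is 3√2.

3√2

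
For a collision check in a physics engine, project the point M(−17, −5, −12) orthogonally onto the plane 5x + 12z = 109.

The perpendicular from M has direction n = (5, 0, 12): r = (−17, −5, −12) + t(5, 0, 12).
Substitute into the plane: n·(M + tn) = 109 gives -229 + 169t = 109, so t = 2.
Foot = (−17, −5, −12) + 2·(5, 0, 12) = (−7, −5, 12).

(-7, -5, 12)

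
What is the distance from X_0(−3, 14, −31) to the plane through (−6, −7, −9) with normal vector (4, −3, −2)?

7/√29

The plane has equation n·(r − (−6, −7, −9)) = 0, i.e. n·r = 15.
Then n·(−3, 14, −31) − 15 = −7.
|n| = √(16 + 9 + 4) = √29, so the distance is |-7|/√29 = 7/√29.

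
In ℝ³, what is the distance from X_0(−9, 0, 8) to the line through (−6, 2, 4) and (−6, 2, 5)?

A direction vector is d = (0, 0, 1).
AP = (−3, −2, 4), and AP × d = (−2, 3, 0).
|AP × d|² = 13 and |d|² = 1, so the distance is √13.

√13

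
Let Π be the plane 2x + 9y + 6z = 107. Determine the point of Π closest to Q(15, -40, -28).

n = (2, 9, 6), |n|² = 121, and n·Q − 107 = -605.
t = -605/121 = -5, so the foot is Q − t·n = (15, -40, -28) − (-5)·(2, 9, 6) = (25, 5, 2).

(25, 5, 2)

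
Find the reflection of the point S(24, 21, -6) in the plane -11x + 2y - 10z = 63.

(2, 25, -26)

With n = (-11, 2, -10), the signed offset is (n·S − 63)/|n|² = -225/225 = -1.
S' = S − 2t·n = (24, 21, -6) − (-2)·(-11, 2, -10) = (2, 25, -26).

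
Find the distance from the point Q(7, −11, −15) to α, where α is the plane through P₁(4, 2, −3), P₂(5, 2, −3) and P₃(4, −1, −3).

P₁P₂ = (1, 0, 0) and P₁P₃ = (0, −3, 0), so a normal is n = P₁P₂ × P₁P₃ = (0, 0, −3).
Then n·(7, −11, −15) − 9 = 36.
|n| = √(0 + 0 + 9) = 3, so the distance is |36|/3 = 12.

12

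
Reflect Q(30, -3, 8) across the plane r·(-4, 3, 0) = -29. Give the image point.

(-2, 21, 8)

With n = (-4, 3, 0), the signed offset is (n·Q − (-29))/|n|² = -100/25 = -4.
Q' = Q − 2t·n = (30, -3, 8) − (-8)·(-4, 3, 0) = (-2, 21, 8).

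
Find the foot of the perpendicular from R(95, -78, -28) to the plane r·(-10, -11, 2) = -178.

The perpendicular from R has direction n = (-10, -11, 2): r = (95, -78, -28) + t(-10, -11, 2).
Substitute into the plane: n·(R + tn) = -178 gives -148 + 225t = -178, so t = -2/15.
Foot = (95, -78, -28) + (-2/15)·(-10, -11, 2) = (289/3, -1148/15, -424/15).

(289/3, -1148/15, -424/15)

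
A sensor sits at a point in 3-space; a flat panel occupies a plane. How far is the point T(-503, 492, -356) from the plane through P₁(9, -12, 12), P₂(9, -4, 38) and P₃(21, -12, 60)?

P₁P₂ = (0, 8, 26) and P₁P₃ = (12, 0, 48), so a normal is n = P₁P₂ × P₁P₃ = (384, 312, -96).
n = (384, 312, -96); n·P − (-1440) = -4032; |n| = 504; distance = 4032/504 = 8.

8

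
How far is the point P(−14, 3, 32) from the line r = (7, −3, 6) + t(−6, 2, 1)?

Direction vector d = (−6, 2, 1).
AP = (−21, 6, 26), and AP × d = (−46, −135, −6).
|AP × d|² = 20377 and |d|² = 41, so the distance is √(20377/41) = √497.

√497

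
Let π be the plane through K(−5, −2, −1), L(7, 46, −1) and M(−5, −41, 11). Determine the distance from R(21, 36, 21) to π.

KL = (12, 48, 0) and KM = (0, −39, 12), so a normal is n = KL × KM = (576, −144, −468).
Then n·(21, 36, 21) − (−2124) = −792.
|n| = √(331776 + 20736 + 219024) = 756, so the distance is |-792|/756 = 22/21.

22/21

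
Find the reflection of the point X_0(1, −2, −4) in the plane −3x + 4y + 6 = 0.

(-1/5, -2/5, -4)

With n = (−3, 4, 0), the signed offset is (n·X_0 − (-6))/|n|² = -5/25 = -1/5.
X_0' = X_0 − 2t·n = (1, −2, −4) − (-2/5)·(−3, 4, 0) = (−1/5, −2/5, −4).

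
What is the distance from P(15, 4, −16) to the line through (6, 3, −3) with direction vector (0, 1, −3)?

√91

Direction vector d = (0, 1, −3).
AP = (9, 1, −13); AP·d = 40, |AP|² = 251, |d|² = 10.
distance² = |AP|² − (AP·d)²/|d|² = 251 − 1600/10 = 91, so the distance is √91.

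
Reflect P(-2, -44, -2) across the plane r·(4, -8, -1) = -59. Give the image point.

(-42, 36, 8)

With n = (4, -8, -1), the signed offset is (n·P − (-59))/|n|² = 405/81 = 5.
P' = P − 2t·n = (-2, -44, -2) − 10·(4, -8, -1) = (-42, 36, 8).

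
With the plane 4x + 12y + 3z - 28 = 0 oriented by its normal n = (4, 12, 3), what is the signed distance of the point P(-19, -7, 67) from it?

n·P − 28 = 13.
|n| = 13, so the signed distance is 13/13 = 1.

1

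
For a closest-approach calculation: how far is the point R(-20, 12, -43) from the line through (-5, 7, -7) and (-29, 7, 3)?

A direction vector is d = (-24, 0, 10).
AP = (-15, 5, -36); AP·d = 0, |AP|² = 1546, |d|² = 676.
distance² = |AP|² − (AP·d)²/|d|² = 1546 − 0/676 = 1546, so the distance is √1546.

√1546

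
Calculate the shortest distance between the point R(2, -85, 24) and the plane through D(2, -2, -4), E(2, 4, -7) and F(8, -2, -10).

9

DE = (0, 6, -3) and DF = (6, 0, -6), so a normal is n = DE × DF = (-36, -18, -36).
Then n·(2, -85, 24) - 108 = 486.
|n| = √(1296 + 324 + 1296) = 54, so the distance is |486|/54 = 9.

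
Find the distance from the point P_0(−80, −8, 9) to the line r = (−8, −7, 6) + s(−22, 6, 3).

Direction vector d = (−22, 6, 3).
AP = (−72, −1, 3); AP·d = 1587, |AP|² = 5194, |d|² = 529.
distance² = |AP|² − (AP·d)²/|d|² = 5194 − 2518569/529 = 433, so the distance is √433.

√433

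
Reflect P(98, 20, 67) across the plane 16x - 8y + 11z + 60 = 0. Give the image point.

(-62, 100, -43)

With n = (16, -8, 11), the signed offset is (n·P − (-60))/|n|² = 2205/441 = 5.
P' = P − 2t·n = (98, 20, 67) − 10·(16, -8, 11) = (-62, 100, -43).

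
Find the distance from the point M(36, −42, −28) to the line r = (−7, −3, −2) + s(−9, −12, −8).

Direction vector d = (−9, −12, −8).
AP = (43, −39, −26); AP·d = 289, |AP|² = 4046, |d|² = 289.
distance² = |AP|² − (AP·d)²/|d|² = 4046 − 83521/289 = 3757, so the distance is 17√13.

17√13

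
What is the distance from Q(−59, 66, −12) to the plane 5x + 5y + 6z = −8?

29/√86

n = (5, 5, 6); n·P − (-8) = -29; |n| = √86; distance = 29/√86 = 29√86/86.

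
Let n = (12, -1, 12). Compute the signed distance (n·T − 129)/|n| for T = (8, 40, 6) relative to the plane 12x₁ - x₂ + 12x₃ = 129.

n·T − 129 = -1.
|n| = 17, so the signed distance is -1/17.

-1/17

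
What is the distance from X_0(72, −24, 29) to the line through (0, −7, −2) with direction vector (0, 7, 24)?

√5809

Direction vector d = (0, 7, 24).
AP = (72, −17, 31); AP·d = 625, |AP|² = 6434, |d|² = 625.
distance² = |AP|² − (AP·d)²/|d|² = 6434 − 390625/625 = 5809, so the distance is √5809.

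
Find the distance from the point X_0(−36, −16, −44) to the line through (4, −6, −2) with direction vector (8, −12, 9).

Direction vector d = (8, −12, 9).
AP = (−40, −10, −42); AP·d = -578, |AP|² = 3464, |d|² = 289.
distance² = |AP|² − (AP·d)²/|d|² = 3464 − 334084/289 = 2308, so the distance is 2√577.

2√577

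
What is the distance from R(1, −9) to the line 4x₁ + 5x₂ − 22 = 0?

d = |4·1 + 5·(-9) − 22| / √(16 + 25) = |-63|/√41 = 63/√41.

63/√41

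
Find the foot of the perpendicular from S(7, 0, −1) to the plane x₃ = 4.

The perpendicular from S has direction n = (0, 0, 1): r = (7, 0, −1) + λ(0, 0, 1).
Substitute into the plane: n·(S + λn) = 4 gives -1 + 1λ = 4, so λ = 5.
Foot = (7, 0, −1) + 5·(0, 0, 1) = (7, 0, 4).

(7, 0, 4)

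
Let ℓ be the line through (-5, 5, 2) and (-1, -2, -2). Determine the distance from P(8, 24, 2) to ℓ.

√449

A direction vector is d = (4, -7, -4).
AP = (13, 19, 0); AP·d = -81, |AP|² = 530, |d|² = 81.
distance² = |AP|² − (AP·d)²/|d|² = 530 − 6561/81 = 449, so the distance is √449.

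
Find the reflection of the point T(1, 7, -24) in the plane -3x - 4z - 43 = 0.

(13, 7, -8)

n = (-3, 0, -4), |n|² = 25, n·T − 43 = 50, so t = 50/25 = 2.
Foot F = T − 2·n = (7, 7, -16); the reflection is 2F − T = (13, 7, -8).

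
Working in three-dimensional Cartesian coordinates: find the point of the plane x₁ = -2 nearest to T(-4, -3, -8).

(-2, -3, -8)

n = (1, 0, 0), |n|² = 1, and n·T − (-2) = -2.
t = -2/1 = -2, so the foot is T − t·n = (-4, -3, -8) − (-2)·(1, 0, 0) = (-2, -3, -8).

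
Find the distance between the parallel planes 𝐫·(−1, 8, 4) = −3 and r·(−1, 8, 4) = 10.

13/9

With common normal n = (−1, 8, 4) (|n| = 9), the distance is |(-3) − 10|/|n| = 13/9.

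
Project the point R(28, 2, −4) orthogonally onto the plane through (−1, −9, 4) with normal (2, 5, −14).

The perpendicular from R has direction n = (2, 5, −14): r = (28, 2, −4) + λ(2, 5, −14).
Substitute into the plane: n·(R + λn) = -103 gives 122 + 225λ = -103, so λ = -1.
Foot = (28, 2, −4) + (-1)·(2, 5, −14) = (26, −3, 10).

(26, -3, 10)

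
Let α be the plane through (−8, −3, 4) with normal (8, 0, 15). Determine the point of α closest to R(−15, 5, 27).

n = (8, 0, 15), |n|² = 289, and n·R − (-4) = 289.
t = 289/289 = 1, so the foot is R − t·n = (−15, 5, 27) − 1·(8, 0, 15) = (−23, 5, 12).

(-23, 5, 12)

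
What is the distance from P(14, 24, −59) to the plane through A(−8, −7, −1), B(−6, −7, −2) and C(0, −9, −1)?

10√21/7

AB = (2, 0, −1) and AC = (8, −2, 0), so a normal is n = AB × AC = (−2, −8, −4).
n = (−2, −8, −4); n·P − 76 = -60; |n| = 2√21; distance = 60/(2√21) = 10√21/7.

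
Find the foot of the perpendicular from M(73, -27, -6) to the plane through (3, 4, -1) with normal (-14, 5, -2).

n = (-14, 5, -2), |n|² = 225, and n·M − (-20) = -1125.
t = -1125/225 = -5, so the foot is M − t·n = (73, -27, -6) − (-5)·(-14, 5, -2) = (3, -2, -16).

(3, -2, -16)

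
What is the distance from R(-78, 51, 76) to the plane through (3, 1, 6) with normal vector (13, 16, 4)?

9/7

The plane has equation n·(r − (3, 1, 6)) = 0, i.e. n·r = 79.
Then n·(-78, 51, 76) - 79 = 27.
|n| = √(169 + 256 + 16) = 21, so the distance is |27|/21 = 9/7.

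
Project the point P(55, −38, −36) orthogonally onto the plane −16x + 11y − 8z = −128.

(23, -16, -52)

The perpendicular from P has direction n = (−16, 11, −8): r = (55, −38, −36) + λ(−16, 11, −8).
Substitute into the plane: n·(P + λn) = -128 gives -1010 + 441λ = -128, so λ = 2.
Foot = (55, −38, −36) + 2·(−16, 11, −8) = (23, −16, −52).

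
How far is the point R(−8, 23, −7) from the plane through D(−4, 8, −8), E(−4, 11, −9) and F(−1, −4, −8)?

DE = (0, 3, −1) and DF = (3, −12, 0), so a normal is n = DE × DF = (−12, −3, −9).
Then n·(−8, 23, −7) − 96 = −6.
|n| = √(144 + 9 + 81) = 3√26, so the distance is |-6|/(3√26) = √26/13.

√26/13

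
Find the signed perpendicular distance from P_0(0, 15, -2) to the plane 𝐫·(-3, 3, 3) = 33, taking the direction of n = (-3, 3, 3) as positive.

n·P_0 − 33 = 6.
|n| = 3√3, so the signed distance is 2/√3.

2/√3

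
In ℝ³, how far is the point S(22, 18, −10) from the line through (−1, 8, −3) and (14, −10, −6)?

2√154

A direction vector is d = (15, −18, −3).
AP = (23, 10, −7); AP·d = 186, |AP|² = 678, |d|² = 558.
distance² = |AP|² − (AP·d)²/|d|² = 678 − 34596/558 = 616, so the distance is 2√154.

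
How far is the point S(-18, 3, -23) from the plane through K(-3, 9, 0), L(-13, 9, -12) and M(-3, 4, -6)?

KL = (-10, 0, -12) and KM = (0, -5, -6), so a normal is n = KL × KM = (-60, -60, 50).
d = |(-60)·(-18) + (-60)·3 + 50·(-23) − (-360)| / √(3600 + 3600 + 2500) = |110| / (10√97) = 11√97/97.

11/√97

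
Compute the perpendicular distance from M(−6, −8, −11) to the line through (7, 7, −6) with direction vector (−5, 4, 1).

Direction vector d = (−5, 4, 1).
AP = (−13, −15, −5), and AP × d = (5, 38, −127).
|AP × d|² = 17598 and |d|² = 42, so the distance is √(17598/42) = √419.

√419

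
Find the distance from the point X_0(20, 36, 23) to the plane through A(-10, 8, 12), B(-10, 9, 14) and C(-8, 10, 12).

5

AB = (0, 1, 2) and AC = (2, 2, 0), so a normal is n = AB × AC = (-4, 4, -2).
Then n·(20, 36, 23) - 48 = -30.
|n| = √(16 + 16 + 4) = 6, so the distance is |-30|/6 = 5.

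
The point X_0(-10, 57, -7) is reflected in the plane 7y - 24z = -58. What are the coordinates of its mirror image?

(-10, 43, 41)

n = (0, 7, -24), |n|² = 625, n·X_0 − (-58) = 625, so t = 625/625 = 1.
Foot F = X_0 − 1·n = (-10, 50, 17); the reflection is 2F − X_0 = (-10, 43, 41).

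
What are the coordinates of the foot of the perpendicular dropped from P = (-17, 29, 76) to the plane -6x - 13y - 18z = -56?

(-35, -10, 22)

The perpendicular from P has direction n = (-6, -13, -18): r = (-17, 29, 76) + t(-6, -13, -18).
Substitute into the plane: n·(P + tn) = -56 gives -1643 + 529t = -56, so t = 3.
Foot = (-17, 29, 76) + 3·(-6, -13, -18) = (-35, -10, 22).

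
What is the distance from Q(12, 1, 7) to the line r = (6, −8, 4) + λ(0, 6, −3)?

Direction vector d = (0, 6, −3).
AP = (6, 9, 3), and AP × d = (−45, 18, 36).
|AP × d|² = 3645 and |d|² = 45, so the distance is √(3645/45) = √81 = 9.

9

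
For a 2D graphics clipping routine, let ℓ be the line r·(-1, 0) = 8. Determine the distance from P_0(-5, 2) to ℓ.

d = |(-1)·(-5) + 0·2 − 8| / √(1 + 0) = |-3|/1 = 3.

3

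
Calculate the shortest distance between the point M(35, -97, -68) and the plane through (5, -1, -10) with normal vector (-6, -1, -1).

13√38/19

The plane has equation n·(r − (5, -1, -10)) = 0, i.e. n·r = -19.
Then n·(35, -97, -68) - (-19) = -26.
|n| = √(36 + 1 + 1) = √38, so the distance is |-26|/√38 = 13√38/19.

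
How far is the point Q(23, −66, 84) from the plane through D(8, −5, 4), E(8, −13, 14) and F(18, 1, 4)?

DE = (0, −8, 10) and DF = (10, 6, 0), so a normal is n = DE × DF = (−60, 100, 80).
Then n·(23, −66, 84) − (−660) = −600.
|n| = √(3600 + 10000 + 6400) = 100√2, so the distance is |-600|/(100√2) = 3√2.

3√2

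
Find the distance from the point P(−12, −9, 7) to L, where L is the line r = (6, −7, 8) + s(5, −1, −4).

√161

Direction vector d = (5, −1, −4).
AP = (−18, −2, −1), and AP × d = (7, −77, 28).
|AP × d|² = 6762 and |d|² = 42, so the distance is √(6762/42) = √161.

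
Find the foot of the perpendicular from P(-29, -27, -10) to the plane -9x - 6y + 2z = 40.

(-2, -9, -16)

The perpendicular from P has direction n = (-9, -6, 2): r = (-29, -27, -10) + μ(-9, -6, 2).
Substitute into the plane: n·(P + μn) = 40 gives 403 + 121μ = 40, so μ = -3.
Foot = (-29, -27, -10) + (-3)·(-9, -6, 2) = (-2, -9, -16).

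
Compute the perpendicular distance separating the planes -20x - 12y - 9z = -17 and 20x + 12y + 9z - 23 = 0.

6/25

Divide the second equation by -1 to match normals: -20x - 12y - 9z = -23.
With common normal n = (-20, -12, -9) (|n| = 25), the distance is |(-17) − (-23)|/|n| = 6/25.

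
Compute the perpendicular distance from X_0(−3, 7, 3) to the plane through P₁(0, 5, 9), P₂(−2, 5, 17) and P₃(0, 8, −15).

P₁P₂ = (−2, 0, 8) and P₁P₃ = (0, 3, −24), so a normal is n = P₁P₂ × P₁P₃ = (−24, −48, −6).
n = (−24, −48, −6); n·P − (-294) = 12; |n| = 54; distance = 12/54 = 2/9.

2/9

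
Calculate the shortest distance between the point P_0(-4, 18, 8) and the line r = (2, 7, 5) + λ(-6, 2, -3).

3√13

Direction vector d = (-6, 2, -3).
AP = (-6, 11, 3); AP·d = 49, |AP|² = 166, |d|² = 49.
distance² = |AP|² − (AP·d)²/|d|² = 166 − 2401/49 = 117, so the distance is 3√13.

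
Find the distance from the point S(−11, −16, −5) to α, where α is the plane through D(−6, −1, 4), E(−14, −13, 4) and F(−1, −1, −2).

DE = (−8, −12, 0) and DF = (5, 0, −6), so a normal is n = DE × DF = (72, −48, 60).
d = |72·(-11) + (-48)·(-16) + 60·(-5) − (-144)| / √(5184 + 2304 + 3600) = |-180| / (12√77) = 15√77/77.

15√77/77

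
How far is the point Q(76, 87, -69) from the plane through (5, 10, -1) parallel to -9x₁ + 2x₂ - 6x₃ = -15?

Parallel planes share the normal n = (-9, 2, -6); since (5, 10, -1) lies on the plane, its equation is -9x₁ + 2x₂ - 6x₃ = -19.
d = |(-9)·76 + 2·87 + (-6)·(-69) − (-19)| / √(81 + 4 + 36) = |-77| / 11 = 7.

7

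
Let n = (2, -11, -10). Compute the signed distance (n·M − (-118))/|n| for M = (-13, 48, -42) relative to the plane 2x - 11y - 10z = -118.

n·M − (-118) = -16.
|n| = 15, so the signed distance is -16/15.

-16/15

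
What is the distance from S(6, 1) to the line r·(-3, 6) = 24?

d = |(-3)·6 + 6·1 − 24| / √(9 + 36) = |-36|/(3√5) = 12√5/5.

12√5/5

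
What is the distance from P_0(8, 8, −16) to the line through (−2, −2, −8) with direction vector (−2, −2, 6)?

Direction vector d = (−2, −2, 6).
AP = (10, 10, −8), and AP × d = (44, −44, 0).
|AP × d|² = 3872 and |d|² = 44, so the distance is √(3872/44) = √88 = 2√22.

2√22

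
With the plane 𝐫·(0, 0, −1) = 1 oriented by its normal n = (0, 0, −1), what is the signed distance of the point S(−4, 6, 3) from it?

n·S − 1 = -4.
|n| = 1, so the signed distance is -4/1 = -4.

-4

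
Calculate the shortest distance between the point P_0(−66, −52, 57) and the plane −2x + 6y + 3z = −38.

29/7

d = |(-2)·(-66) + 6·(-52) + 3·57 − (-38)| / √(4 + 36 + 9) = |29| / 7 = 29/7.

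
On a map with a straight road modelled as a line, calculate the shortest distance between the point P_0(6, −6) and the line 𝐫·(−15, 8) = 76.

214/17

d = |(-15)·6 + 8·(-6) − 76| / √(225 + 64) = |-214|/17 = 214/17.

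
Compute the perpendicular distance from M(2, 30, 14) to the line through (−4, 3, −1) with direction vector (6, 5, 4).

Direction vector d = (6, 5, 4).
AP = (6, 27, 15), and AP × d = (33, 66, −132).
|AP × d|² = 22869 and |d|² = 77, so the distance is √(22869/77) = √297 = 3√33.

3√33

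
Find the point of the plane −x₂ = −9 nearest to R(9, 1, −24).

(9, 9, -24)

n = (0, −1, 0), |n|² = 1, and n·R − (-9) = 8.
t = 8/1 = 8, so the foot is R − t·n = (9, 1, −24) − 8·(0, −1, 0) = (9, 9, −24).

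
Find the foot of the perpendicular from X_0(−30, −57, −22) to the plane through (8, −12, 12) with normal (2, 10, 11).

(-22, -17, 22)

n = (2, 10, 11), |n|² = 225, and n·X_0 − 28 = -900.
t = -900/225 = -4, so the foot is X_0 − t·n = (−30, −57, −22) − (-4)·(2, 10, 11) = (−22, −17, 22).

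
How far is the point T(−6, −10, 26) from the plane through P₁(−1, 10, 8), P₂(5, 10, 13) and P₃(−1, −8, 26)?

13/√97

P₁P₂ = (6, 0, 5) and P₁P₃ = (0, −18, 18), so a normal is n = P₁P₂ × P₁P₃ = (90, −108, −108).
Then n·(−6, −10, 26) − (−2034) = −234.
|n| = √(8100 + 11664 + 11664) = 18√97, so the distance is |-234|/(18√97) = 13√97/97.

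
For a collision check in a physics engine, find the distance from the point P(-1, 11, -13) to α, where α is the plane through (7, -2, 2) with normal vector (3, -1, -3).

8√19/19

The plane has equation n·(r − (7, -2, 2)) = 0, i.e. n·r = 17.
Then n·(-1, 11, -13) - 17 = 8.
|n| = √(9 + 1 + 9) = √19, so the distance is |8|/√19 = 8/√19.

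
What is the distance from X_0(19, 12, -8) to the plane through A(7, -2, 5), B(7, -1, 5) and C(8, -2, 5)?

AB = (0, 1, 0) and AC = (1, 0, 0), so a normal is n = AB × AC = (0, 0, -1).
n = (0, 0, -1); n·P − (-5) = 13; |n| = 1; distance = 13/1 = 13.

13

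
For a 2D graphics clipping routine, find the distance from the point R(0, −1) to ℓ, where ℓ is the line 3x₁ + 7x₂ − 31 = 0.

The normal to the line is n = (3, 7) with |n| = √58.
|n·R − 31| = |-7 − 31| = 38, so the distance is 38/√58.

19√58/29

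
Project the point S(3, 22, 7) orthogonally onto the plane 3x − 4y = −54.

n = (3, −4, 0), |n|² = 25, and n·S − (-54) = -25.
t = -25/25 = -1, so the foot is S − t·n = (3, 22, 7) − (-1)·(3, −4, 0) = (6, 18, 7).

(6, 18, 7)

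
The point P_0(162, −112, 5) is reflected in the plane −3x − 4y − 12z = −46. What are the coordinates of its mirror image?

n = (−3, −4, −12), |n|² = 169, n·P_0 − (-46) = -52, so t = -52/169 = -4/13.
Foot F = P_0 − (-4/13)·n = (2094/13, −1472/13, 17/13); the reflection is 2F − P_0 = (2082/13, −1488/13, −31/13).

(2082/13, -1488/13, -31/13)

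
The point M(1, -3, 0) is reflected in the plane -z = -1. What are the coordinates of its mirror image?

(1, -3, 2)

With n = (0, 0, -1), the signed offset is (n·M − (-1))/|n|² = 1/1 = 1.
M' = M − 2t·n = (1, -3, 0) − 2·(0, 0, -1) = (1, -3, 2).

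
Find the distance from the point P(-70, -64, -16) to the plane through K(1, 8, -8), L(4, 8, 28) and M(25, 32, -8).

20/17

KL = (3, 0, 36) and KM = (24, 24, 0), so a normal is n = KL × KM = (-864, 864, 72).
n = (-864, 864, 72); n·P − 5472 = -1440; |n| = 1224; distance = 1440/1224 = 20/17.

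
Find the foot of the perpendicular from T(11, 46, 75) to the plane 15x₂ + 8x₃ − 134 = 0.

n = (0, 15, 8), |n|² = 289, and n·T − 134 = 1156.
t = 1156/289 = 4, so the foot is T − t·n = (11, 46, 75) − 4·(0, 15, 8) = (11, −14, 43).

(11, -14, 43)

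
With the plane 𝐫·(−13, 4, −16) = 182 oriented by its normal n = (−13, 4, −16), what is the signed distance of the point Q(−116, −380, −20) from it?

6

n·Q − 182 = 126.
|n| = 21, so the signed distance is 126/21 = 6.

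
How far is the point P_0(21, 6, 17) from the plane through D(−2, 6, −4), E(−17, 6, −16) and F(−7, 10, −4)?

13/√66

DE = (−15, 0, −12) and DF = (−5, 4, 0), so a normal is n = DE × DF = (48, 60, −60).
Then n·(21, 6, 17) − 504 = −156.
|n| = √(2304 + 3600 + 3600) = 12√66, so the distance is |-156|/(12√66) = 13/√66.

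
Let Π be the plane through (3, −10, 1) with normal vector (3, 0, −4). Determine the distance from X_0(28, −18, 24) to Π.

The plane has equation n·(r − (3, −10, 1)) = 0, i.e. n·r = 5.
Then n·(28, −18, 24) − 5 = −17.
|n| = √(9 + 0 + 16) = 5, so the distance is |-17|/5 = 17/5.

17/5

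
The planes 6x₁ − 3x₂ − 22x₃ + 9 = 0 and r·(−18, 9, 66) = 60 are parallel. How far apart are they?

11/23

Divide the second equation by -3 to match normals: 6x₁ − 3x₂ − 22x₃ = -20.
Both planes have normal n = (6, −3, −22), |n| = 23. Any point on the first plane is at distance |(-20) − (-9)|/|n| = 11/23 from the second.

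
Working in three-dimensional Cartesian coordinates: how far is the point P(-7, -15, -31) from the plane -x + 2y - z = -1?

d = |(-1)·(-7) + 2·(-15) + (-1)·(-31) − (-1)| / √(1 + 4 + 1) = |9| / √6 = 9/√6.

3√6/2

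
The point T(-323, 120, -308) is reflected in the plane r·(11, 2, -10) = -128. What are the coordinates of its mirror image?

With n = (11, 2, -10), the signed offset is (n·T − (-128))/|n|² = -105/225 = -7/15.
T' = T − 2t·n = (-323, 120, -308) − (-14/15)·(11, 2, -10) = (-4691/15, 1828/15, -952/3).

(-4691/15, 1828/15, -952/3)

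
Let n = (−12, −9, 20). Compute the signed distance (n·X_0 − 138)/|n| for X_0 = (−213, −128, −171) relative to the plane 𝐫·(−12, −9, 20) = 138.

n·X_0 − 138 = 150.
|n| = 25, so the signed distance is 150/25 = 6.

6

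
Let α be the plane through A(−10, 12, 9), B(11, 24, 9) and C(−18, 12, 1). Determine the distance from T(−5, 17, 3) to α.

AB = (21, 12, 0) and AC = (−8, 0, −8), so a normal is n = AB × AC = (−96, 168, 96).
n = (−96, 168, 96); n·P − 3840 = -216; |n| = 216; distance = 216/216 = 1.

1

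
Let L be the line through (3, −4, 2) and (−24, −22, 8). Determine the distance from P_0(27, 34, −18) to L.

A direction vector is d = (−27, −18, 6).
AP = (24, 38, −20); AP·d = -1452, |AP|² = 2420, |d|² = 1089.
distance² = |AP|² − (AP·d)²/|d|² = 2420 − 2108304/1089 = 484, so the distance is 22.

22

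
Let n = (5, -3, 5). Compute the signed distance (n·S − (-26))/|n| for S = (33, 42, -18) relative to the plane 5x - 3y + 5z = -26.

n·S − (-26) = -25.
|n| = √59, so the signed distance is -25/√59.

-25/√59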